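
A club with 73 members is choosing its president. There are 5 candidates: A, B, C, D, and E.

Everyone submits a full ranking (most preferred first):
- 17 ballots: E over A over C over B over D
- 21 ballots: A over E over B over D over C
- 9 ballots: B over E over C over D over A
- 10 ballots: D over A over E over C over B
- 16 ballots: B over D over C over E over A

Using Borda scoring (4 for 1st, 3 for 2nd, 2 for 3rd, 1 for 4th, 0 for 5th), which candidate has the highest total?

E

A: 17×3 + 21×4 + 9×0 + 10×3 + 16×0 = 165
B: 17×1 + 21×2 + 9×4 + 10×0 + 16×4 = 159
C: 17×2 + 21×0 + 9×2 + 10×1 + 16×2 = 94
D: 17×0 + 21×1 + 9×1 + 10×4 + 16×3 = 118
E: 17×4 + 21×3 + 9×3 + 10×2 + 16×1 = 194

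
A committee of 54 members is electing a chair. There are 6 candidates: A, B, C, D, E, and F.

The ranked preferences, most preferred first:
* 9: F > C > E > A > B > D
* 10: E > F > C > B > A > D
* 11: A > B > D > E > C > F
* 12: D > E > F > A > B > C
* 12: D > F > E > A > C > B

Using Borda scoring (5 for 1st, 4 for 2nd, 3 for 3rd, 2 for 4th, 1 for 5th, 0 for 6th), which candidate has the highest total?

A: 9×2 + 10×1 + 11×5 + 12×2 + 12×2 = 131
B: 9×1 + 10×2 + 11×4 + 12×1 + 12×0 = 85
C: 9×4 + 10×3 + 11×1 + 12×0 + 12×1 = 89
D: 9×0 + 10×0 + 11×3 + 12×5 + 12×5 = 153
E: 9×3 + 10×5 + 11×2 + 12×4 + 12×3 = 183
F: 9×5 + 10×4 + 11×0 + 12×3 + 12×4 = 169

E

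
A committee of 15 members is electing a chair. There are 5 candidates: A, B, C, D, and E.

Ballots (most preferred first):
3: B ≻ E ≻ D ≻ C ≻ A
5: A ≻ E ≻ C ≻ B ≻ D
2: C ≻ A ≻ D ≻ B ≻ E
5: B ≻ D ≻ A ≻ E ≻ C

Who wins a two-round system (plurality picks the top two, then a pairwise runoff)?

B

Round 1 first-place votes: A 5, B 8, C 2, D 0, E 0. B and A advance.
Runoff: B is ranked above A on 8 ballots, A above B on 7.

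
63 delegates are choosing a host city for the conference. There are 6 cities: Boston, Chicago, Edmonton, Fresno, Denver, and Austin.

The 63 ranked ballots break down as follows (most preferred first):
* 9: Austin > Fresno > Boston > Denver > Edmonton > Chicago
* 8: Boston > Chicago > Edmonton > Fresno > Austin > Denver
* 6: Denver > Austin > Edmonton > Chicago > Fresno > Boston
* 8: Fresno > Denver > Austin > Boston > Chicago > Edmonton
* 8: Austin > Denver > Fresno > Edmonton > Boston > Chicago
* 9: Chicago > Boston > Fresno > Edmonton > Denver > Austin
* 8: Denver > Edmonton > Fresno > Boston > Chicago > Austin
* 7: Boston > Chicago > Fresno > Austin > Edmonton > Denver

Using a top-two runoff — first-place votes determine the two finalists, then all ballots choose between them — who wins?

Round 1 first-place votes: Boston 15, Chicago 9, Edmonton 0, Fresno 8, Denver 14, Austin 17. Austin and Boston advance.
Runoff: Austin is ranked above Boston on 31 ballots, Boston above Austin on 32.

Boston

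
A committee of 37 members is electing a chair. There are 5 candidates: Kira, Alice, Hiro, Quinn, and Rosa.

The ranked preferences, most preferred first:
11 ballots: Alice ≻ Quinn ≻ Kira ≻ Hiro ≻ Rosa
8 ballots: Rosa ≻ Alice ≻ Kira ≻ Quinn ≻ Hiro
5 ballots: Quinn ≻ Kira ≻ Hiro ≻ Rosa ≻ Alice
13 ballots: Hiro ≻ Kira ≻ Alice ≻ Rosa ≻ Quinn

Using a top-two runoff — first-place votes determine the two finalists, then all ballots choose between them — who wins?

Alice

Round 1 first-place votes: Kira 0, Alice 11, Hiro 13, Quinn 5, Rosa 8. Hiro and Alice advance.
Runoff: Hiro is ranked above Alice on 18 ballots, Alice above Hiro on 19.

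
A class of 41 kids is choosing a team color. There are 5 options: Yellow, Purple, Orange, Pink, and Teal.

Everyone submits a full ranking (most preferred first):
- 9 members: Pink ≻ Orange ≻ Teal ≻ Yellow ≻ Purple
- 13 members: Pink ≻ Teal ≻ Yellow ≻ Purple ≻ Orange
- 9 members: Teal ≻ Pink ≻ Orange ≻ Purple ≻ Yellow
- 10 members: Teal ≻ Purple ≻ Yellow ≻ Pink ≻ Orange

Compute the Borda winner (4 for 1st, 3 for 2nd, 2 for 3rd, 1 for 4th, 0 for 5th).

Teal

Yellow: 9×1 + 13×2 + 9×0 + 10×2 = 55
Purple: 9×0 + 13×1 + 9×1 + 10×3 = 52
Orange: 9×3 + 13×0 + 9×2 + 10×0 = 45
Pink: 9×4 + 13×4 + 9×3 + 10×1 = 125
Teal: 9×2 + 13×3 + 9×4 + 10×4 = 133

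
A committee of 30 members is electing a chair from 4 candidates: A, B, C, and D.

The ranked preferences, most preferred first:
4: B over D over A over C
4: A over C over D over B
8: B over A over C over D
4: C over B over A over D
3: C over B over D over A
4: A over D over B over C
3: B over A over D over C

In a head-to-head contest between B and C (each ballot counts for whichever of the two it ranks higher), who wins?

B is ranked above C on 19 ballots; C above B on 11.

B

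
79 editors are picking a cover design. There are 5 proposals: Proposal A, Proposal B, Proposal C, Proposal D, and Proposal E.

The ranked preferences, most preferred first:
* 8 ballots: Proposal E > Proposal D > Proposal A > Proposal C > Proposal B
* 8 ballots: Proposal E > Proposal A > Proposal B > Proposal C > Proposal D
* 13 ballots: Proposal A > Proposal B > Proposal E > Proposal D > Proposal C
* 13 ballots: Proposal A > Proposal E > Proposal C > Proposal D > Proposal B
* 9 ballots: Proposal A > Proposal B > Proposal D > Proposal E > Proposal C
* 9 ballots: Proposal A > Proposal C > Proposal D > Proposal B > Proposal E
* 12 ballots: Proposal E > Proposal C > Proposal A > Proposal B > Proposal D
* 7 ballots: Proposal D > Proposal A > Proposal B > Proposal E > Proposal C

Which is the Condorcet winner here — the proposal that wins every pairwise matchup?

Proposal A vs Proposal B: 79–0
Proposal A vs Proposal C: 67–12
Proposal A vs Proposal D: 64–15
Proposal A vs Proposal E: 51–28
Proposal A beats every other proposal.

Proposal A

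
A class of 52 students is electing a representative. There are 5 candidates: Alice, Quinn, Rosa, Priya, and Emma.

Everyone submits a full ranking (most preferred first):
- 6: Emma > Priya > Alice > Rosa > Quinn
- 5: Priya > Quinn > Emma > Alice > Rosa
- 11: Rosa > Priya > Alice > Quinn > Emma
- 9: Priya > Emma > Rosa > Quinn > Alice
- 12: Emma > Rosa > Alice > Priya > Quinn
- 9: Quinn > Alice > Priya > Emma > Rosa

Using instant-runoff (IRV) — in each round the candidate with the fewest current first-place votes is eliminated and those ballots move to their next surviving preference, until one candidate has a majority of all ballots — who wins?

Round 1: Alice 0, Quinn 9, Rosa 11, Priya 14, Emma 18. Alice eliminated.
Round 2: Quinn 9, Rosa 11, Priya 14, Emma 18. Quinn eliminated.
Round 3: Rosa 11, Priya 23, Emma 18. Rosa eliminated.
Round 4: Priya 34, Emma 18. Priya has a majority (≥27).

Priya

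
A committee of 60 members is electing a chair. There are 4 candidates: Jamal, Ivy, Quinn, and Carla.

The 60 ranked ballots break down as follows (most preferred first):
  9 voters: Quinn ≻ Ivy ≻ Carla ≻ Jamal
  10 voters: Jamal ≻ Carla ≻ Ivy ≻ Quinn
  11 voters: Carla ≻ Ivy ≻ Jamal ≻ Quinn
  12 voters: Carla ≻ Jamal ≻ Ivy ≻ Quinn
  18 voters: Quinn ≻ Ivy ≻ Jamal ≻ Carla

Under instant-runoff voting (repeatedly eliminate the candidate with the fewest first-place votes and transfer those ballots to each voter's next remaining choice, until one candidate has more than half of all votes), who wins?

Carla

Round 1: Jamal 10, Ivy 0, Quinn 27, Carla 23. Ivy eliminated.
Round 2: Jamal 10, Quinn 27, Carla 23. Jamal eliminated.
Round 3: Quinn 27, Carla 33. Carla has a majority (≥31).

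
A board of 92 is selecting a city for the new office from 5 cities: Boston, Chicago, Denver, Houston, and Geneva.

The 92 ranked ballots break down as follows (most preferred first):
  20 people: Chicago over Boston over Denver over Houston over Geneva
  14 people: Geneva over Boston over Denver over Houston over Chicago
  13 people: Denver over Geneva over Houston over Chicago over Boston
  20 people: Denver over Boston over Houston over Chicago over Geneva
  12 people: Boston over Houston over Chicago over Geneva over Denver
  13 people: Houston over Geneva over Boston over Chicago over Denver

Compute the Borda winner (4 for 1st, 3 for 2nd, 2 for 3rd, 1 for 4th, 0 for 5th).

Boston: 20×3 + 14×3 + 13×0 + 20×3 + 12×4 + 13×2 = 236
Chicago: 20×4 + 14×0 + 13×1 + 20×1 + 12×2 + 13×1 = 150
Denver: 20×2 + 14×2 + 13×4 + 20×4 + 12×0 + 13×0 = 200
Houston: 20×1 + 14×1 + 13×2 + 20×2 + 12×3 + 13×4 = 188
Geneva: 20×0 + 14×4 + 13×3 + 20×0 + 12×1 + 13×3 = 146

Boston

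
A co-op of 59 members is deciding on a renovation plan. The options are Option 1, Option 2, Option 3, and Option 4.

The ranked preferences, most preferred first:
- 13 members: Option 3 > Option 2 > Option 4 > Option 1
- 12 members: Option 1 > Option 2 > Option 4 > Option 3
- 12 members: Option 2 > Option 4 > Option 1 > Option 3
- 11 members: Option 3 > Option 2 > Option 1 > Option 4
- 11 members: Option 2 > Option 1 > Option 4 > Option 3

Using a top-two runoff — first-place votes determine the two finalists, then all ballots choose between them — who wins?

Option 2

Round 1 first-place votes: Option 1 12, Option 2 23, Option 3 24, Option 4 0. Option 3 and Option 2 advance.
Runoff: Option 3 is ranked above Option 2 on 24 ballots, Option 2 above Option 3 on 35.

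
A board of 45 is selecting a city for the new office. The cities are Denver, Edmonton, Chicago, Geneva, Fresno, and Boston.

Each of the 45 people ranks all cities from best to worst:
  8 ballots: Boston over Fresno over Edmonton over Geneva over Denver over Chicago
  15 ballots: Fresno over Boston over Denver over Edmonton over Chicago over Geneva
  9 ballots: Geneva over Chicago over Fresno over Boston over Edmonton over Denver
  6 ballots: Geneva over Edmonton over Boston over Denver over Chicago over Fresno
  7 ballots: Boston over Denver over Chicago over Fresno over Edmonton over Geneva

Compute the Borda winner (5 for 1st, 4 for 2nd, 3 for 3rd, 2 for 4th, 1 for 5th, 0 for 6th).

Boston

Denver: 8×1 + 15×3 + 9×0 + 6×2 + 7×4 = 93
Edmonton: 8×3 + 15×2 + 9×1 + 6×4 + 7×1 = 94
Chicago: 8×0 + 15×1 + 9×4 + 6×1 + 7×3 = 78
Geneva: 8×2 + 15×0 + 9×5 + 6×5 + 7×0 = 91
Fresno: 8×4 + 15×5 + 9×3 + 6×0 + 7×2 = 148
Boston: 8×5 + 15×4 + 9×2 + 6×3 + 7×5 = 171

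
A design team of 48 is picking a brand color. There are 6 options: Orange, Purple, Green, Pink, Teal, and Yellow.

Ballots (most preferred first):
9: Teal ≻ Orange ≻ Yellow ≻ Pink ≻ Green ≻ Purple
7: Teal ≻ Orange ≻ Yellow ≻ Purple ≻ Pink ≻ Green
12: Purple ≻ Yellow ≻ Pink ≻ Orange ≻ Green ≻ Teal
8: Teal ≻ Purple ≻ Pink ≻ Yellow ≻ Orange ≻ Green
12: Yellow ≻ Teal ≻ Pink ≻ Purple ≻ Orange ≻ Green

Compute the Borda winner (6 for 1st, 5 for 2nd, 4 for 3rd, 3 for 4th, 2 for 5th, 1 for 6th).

Yellow

Orange: 9×5 + 7×5 + 12×3 + 8×2 + 12×2 = 156
Purple: 9×1 + 7×3 + 12×6 + 8×5 + 12×3 = 178
Green: 9×2 + 7×1 + 12×2 + 8×1 + 12×1 = 69
Pink: 9×3 + 7×2 + 12×4 + 8×4 + 12×4 = 169
Teal: 9×6 + 7×6 + 12×1 + 8×6 + 12×5 = 216
Yellow: 9×4 + 7×4 + 12×5 + 8×3 + 12×6 = 220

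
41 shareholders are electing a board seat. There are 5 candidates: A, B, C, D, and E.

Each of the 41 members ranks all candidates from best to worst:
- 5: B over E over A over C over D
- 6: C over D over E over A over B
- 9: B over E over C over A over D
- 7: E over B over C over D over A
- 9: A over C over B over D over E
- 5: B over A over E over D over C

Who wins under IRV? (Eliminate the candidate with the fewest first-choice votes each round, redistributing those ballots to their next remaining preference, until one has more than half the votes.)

B

Round 1: A 9, B 19, C 6, D 0, E 7. D eliminated.
Round 2: A 9, B 19, C 6, E 7. C eliminated.
Round 3: A 9, B 19, E 13. A eliminated.
Round 4: B 28, E 13. B has a majority (≥21).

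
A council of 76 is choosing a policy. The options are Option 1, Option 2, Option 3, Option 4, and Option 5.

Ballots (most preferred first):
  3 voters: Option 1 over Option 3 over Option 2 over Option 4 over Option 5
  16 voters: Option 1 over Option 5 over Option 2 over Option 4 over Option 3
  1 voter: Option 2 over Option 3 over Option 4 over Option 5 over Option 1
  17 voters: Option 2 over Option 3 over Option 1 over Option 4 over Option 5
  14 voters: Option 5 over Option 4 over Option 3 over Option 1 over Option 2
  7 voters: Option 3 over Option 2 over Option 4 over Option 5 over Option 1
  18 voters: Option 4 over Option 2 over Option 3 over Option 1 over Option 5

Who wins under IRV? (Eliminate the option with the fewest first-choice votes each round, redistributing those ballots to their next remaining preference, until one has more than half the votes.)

Round 1: Option 1 19, Option 2 18, Option 3 7, Option 4 18, Option 5 14. Option 3 eliminated.
Round 2: Option 1 19, Option 2 25, Option 4 18, Option 5 14. Option 5 eliminated.
Round 3: Option 1 19, Option 2 25, Option 4 32. Option 1 eliminated.
Round 4: Option 2 44, Option 4 32. Option 2 has a majority (≥39).

Option 2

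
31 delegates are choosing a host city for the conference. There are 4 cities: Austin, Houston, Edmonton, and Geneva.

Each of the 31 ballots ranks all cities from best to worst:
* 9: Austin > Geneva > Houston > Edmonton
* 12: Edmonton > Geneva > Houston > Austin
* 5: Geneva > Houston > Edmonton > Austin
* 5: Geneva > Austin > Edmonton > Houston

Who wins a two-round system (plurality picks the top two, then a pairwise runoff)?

Round 1 first-place votes: Austin 9, Houston 0, Edmonton 12, Geneva 10. Edmonton and Geneva advance.
Runoff: Edmonton is ranked above Geneva on 12 ballots, Geneva above Edmonton on 19.

Geneva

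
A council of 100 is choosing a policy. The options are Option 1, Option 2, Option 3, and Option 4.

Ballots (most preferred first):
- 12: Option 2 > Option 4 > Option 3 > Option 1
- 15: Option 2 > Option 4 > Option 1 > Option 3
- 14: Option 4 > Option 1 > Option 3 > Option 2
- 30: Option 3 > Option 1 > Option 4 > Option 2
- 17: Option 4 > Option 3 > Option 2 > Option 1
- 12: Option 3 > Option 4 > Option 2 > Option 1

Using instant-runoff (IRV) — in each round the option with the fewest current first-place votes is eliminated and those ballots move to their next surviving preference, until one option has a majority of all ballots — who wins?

Option 4

Round 1: Option 1 0, Option 2 27, Option 3 42, Option 4 31. Option 1 eliminated.
Round 2: Option 2 27, Option 3 42, Option 4 31. Option 2 eliminated.
Round 3: Option 3 42, Option 4 58. Option 4 has a majority (≥51).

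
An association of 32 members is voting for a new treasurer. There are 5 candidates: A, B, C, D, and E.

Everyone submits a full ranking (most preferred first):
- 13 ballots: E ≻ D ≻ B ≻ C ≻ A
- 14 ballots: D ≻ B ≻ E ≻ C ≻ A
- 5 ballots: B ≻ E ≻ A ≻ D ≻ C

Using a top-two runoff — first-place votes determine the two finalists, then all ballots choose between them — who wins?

E

Round 1 first-place votes: A 0, B 5, C 0, D 14, E 13. D and E advance.
Runoff: D is ranked above E on 14 ballots, E above D on 18.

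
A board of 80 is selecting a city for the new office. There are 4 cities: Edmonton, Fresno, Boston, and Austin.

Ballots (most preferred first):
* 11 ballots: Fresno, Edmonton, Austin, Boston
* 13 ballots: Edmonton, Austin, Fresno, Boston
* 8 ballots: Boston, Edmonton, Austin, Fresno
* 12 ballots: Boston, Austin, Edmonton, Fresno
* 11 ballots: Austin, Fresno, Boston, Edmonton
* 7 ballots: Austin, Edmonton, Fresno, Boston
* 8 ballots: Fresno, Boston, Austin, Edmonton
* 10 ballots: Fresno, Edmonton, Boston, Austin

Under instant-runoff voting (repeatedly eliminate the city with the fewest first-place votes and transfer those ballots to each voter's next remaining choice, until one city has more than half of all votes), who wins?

Austin

Round 1: Edmonton 13, Fresno 29, Boston 20, Austin 18. Edmonton eliminated.
Round 2: Fresno 29, Boston 20, Austin 31. Boston eliminated.
Round 3: Fresno 29, Austin 51. Austin has a majority (≥41).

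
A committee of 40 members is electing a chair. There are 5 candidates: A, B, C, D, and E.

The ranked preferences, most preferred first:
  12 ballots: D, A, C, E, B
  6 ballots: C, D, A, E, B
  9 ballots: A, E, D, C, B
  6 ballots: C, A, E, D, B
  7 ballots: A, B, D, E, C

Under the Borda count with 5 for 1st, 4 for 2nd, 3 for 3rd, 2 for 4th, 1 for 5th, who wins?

A

A: 12×4 + 6×3 + 9×5 + 6×4 + 7×5 = 170
B: 12×1 + 6×1 + 9×1 + 6×1 + 7×4 = 61
C: 12×3 + 6×5 + 9×2 + 6×5 + 7×1 = 121
D: 12×5 + 6×4 + 9×3 + 6×2 + 7×3 = 144
E: 12×2 + 6×2 + 9×4 + 6×3 + 7×2 = 104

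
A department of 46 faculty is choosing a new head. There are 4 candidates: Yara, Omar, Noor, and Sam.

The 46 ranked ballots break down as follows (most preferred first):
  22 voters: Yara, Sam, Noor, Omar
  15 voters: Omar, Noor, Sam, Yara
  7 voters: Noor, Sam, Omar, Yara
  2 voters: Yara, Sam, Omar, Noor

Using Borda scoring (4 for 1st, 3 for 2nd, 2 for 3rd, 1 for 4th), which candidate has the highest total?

Sam

Yara: 22×4 + 15×1 + 7×1 + 2×4 = 118
Omar: 22×1 + 15×4 + 7×2 + 2×2 = 100
Noor: 22×2 + 15×3 + 7×4 + 2×1 = 119
Sam: 22×3 + 15×2 + 7×3 + 2×3 = 123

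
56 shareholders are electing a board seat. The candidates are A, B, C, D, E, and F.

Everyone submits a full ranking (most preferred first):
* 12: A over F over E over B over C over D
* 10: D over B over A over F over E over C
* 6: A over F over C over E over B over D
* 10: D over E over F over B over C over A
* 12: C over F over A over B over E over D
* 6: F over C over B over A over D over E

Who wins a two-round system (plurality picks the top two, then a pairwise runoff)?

A

Round 1 first-place votes: A 18, B 0, C 12, D 20, E 0, F 6. D and A advance.
Runoff: D is ranked above A on 20 ballots, A above D on 36.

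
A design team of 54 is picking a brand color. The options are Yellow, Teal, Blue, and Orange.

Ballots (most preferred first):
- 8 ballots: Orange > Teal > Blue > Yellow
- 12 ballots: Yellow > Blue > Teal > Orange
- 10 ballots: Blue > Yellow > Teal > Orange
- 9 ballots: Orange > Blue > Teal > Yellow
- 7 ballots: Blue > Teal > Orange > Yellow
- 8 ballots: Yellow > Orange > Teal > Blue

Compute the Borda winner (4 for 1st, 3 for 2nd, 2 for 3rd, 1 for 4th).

Yellow: 8×1 + 12×4 + 10×3 + 9×1 + 7×1 + 8×4 = 134
Teal: 8×3 + 12×2 + 10×2 + 9×2 + 7×3 + 8×2 = 123
Blue: 8×2 + 12×3 + 10×4 + 9×3 + 7×4 + 8×1 = 155
Orange: 8×4 + 12×1 + 10×1 + 9×4 + 7×2 + 8×3 = 128

Blue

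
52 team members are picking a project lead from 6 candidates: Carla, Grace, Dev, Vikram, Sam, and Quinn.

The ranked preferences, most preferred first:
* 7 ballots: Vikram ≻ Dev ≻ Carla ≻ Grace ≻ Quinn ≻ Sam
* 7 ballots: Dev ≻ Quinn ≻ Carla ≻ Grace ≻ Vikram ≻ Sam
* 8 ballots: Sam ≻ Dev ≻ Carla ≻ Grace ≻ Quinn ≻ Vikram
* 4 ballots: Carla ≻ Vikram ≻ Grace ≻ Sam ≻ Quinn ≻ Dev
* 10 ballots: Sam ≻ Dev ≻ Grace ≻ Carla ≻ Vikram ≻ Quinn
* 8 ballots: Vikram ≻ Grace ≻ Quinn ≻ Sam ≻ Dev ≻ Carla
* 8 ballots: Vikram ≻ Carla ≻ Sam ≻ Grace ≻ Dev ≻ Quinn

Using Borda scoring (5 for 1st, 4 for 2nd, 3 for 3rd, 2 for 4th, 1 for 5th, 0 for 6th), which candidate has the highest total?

Dev

Carla: 7×3 + 7×3 + 8×3 + 4×5 + 10×2 + 8×0 + 8×4 = 138
Grace: 7×2 + 7×2 + 8×2 + 4×3 + 10×3 + 8×4 + 8×2 = 134
Dev: 7×4 + 7×5 + 8×4 + 4×0 + 10×4 + 8×1 + 8×1 = 151
Vikram: 7×5 + 7×1 + 8×0 + 4×4 + 10×1 + 8×5 + 8×5 = 148
Sam: 7×0 + 7×0 + 8×5 + 4×2 + 10×5 + 8×2 + 8×3 = 138
Quinn: 7×1 + 7×4 + 8×1 + 4×1 + 10×0 + 8×3 + 8×0 = 71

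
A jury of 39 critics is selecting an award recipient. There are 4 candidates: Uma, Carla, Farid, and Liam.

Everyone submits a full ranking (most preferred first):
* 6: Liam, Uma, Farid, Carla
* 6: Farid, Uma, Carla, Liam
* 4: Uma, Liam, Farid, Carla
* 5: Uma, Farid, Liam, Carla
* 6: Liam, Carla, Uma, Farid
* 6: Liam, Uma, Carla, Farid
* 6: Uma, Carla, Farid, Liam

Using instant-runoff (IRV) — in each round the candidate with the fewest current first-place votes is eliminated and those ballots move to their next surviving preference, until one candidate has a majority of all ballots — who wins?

Round 1: Uma 15, Carla 0, Farid 6, Liam 18. Carla eliminated.
Round 2: Uma 15, Farid 6, Liam 18. Farid eliminated.
Round 3: Uma 21, Liam 18. Uma has a majority (≥20).

Uma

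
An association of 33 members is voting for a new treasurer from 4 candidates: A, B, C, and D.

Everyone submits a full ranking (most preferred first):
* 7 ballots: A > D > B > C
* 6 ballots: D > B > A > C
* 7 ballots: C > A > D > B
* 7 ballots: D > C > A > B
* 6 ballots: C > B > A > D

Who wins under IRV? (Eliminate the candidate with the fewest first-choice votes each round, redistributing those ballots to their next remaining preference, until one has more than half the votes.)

D

Round 1: A 7, B 0, C 13, D 13. B eliminated.
Round 2: A 7, C 13, D 13. A eliminated.
Round 3: C 13, D 20. D has a majority (≥17).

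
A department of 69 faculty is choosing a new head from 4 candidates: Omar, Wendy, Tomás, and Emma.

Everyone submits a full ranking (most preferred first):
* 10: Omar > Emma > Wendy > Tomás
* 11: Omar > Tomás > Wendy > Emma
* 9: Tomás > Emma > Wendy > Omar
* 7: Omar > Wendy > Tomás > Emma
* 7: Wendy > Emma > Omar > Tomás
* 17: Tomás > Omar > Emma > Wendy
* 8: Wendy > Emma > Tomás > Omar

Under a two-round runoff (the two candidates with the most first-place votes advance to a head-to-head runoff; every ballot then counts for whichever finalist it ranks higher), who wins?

Omar

Round 1 first-place votes: Omar 28, Wendy 15, Tomás 26, Emma 0. Omar and Tomás advance.
Runoff: Omar is ranked above Tomás on 35 ballots, Tomás above Omar on 34.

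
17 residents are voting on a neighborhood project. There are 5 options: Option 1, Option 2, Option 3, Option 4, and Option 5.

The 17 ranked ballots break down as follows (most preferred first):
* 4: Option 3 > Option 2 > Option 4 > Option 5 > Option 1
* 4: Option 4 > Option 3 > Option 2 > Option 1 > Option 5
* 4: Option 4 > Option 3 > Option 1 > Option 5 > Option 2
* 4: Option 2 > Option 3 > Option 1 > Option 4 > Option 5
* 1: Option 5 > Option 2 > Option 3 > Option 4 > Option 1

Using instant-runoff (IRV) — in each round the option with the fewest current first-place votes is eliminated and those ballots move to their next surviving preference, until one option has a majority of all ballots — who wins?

Round 1: Option 1 0, Option 2 4, Option 3 4, Option 4 8, Option 5 1. Option 1 eliminated.
Round 2: Option 2 4, Option 3 4, Option 4 8, Option 5 1. Option 5 eliminated.
Round 3: Option 2 5, Option 3 4, Option 4 8. Option 3 eliminated.
Round 4: Option 2 9, Option 4 8. Option 2 has a majority (≥9).

Option 2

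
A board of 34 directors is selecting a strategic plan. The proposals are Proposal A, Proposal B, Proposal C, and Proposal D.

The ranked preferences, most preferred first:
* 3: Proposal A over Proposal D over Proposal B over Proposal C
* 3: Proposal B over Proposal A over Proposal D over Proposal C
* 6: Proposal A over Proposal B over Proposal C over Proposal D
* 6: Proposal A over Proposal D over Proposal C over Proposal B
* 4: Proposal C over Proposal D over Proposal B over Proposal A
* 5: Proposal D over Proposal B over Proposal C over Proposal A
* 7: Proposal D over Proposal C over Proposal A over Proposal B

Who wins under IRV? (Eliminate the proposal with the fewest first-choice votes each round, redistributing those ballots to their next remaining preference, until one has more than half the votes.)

Proposal A

Round 1: Proposal A 15, Proposal B 3, Proposal C 4, Proposal D 12. Proposal B eliminated.
Round 2: Proposal A 18, Proposal C 4, Proposal D 12. Proposal A has a majority (≥18).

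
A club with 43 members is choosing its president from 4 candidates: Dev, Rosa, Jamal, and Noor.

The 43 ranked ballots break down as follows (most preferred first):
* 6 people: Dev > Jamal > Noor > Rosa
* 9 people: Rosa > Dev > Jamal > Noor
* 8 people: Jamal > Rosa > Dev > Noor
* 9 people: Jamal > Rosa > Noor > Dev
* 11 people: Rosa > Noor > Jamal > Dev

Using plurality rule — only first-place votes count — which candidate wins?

First-place votes: Dev 6, Rosa 20, Jamal 17, Noor 0.

Rosa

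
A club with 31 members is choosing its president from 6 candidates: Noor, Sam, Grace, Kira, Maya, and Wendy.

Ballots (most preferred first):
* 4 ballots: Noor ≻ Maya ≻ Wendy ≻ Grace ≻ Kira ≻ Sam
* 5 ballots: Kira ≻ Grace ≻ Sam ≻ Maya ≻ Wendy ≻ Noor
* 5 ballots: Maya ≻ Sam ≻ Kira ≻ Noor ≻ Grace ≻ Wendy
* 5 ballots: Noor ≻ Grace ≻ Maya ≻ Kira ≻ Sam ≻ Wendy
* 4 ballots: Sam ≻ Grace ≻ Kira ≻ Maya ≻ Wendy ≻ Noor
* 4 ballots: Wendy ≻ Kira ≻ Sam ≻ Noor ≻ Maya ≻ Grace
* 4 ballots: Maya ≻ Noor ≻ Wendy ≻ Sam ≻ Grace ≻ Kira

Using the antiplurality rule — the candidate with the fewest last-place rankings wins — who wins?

Last-place votes: Noor 9, Sam 4, Grace 4, Kira 4, Maya 0, Wendy 10.

Maya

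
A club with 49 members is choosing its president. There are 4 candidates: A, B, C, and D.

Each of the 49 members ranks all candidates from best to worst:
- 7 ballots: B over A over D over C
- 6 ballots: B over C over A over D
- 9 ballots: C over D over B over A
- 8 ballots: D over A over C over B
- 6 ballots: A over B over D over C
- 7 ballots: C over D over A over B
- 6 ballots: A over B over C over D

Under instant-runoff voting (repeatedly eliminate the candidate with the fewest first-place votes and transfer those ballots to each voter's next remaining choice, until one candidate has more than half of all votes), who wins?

Round 1: A 12, B 13, C 16, D 8. D eliminated.
Round 2: A 20, B 13, C 16. B eliminated.
Round 3: A 27, C 22. A has a majority (≥25).

A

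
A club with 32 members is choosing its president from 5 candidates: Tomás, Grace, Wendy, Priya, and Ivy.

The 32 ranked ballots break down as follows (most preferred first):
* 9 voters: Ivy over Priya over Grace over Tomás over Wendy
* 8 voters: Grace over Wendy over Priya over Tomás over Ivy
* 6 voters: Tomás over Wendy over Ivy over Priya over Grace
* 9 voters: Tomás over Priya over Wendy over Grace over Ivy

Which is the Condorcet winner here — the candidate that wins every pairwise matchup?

Priya vs Tomás: 17–15
Priya vs Grace: 24–8
Priya vs Wendy: 18–14
Priya vs Ivy: 17–15
Priya beats every other candidate.

Priya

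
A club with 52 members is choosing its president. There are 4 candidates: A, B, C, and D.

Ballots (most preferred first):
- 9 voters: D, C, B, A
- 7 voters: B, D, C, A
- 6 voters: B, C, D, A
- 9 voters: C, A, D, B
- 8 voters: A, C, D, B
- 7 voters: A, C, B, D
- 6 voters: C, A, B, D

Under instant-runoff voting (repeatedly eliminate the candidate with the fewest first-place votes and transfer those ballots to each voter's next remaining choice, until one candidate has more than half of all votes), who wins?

Round 1: A 15, B 13, C 15, D 9. D eliminated.
Round 2: A 15, B 13, C 24. B eliminated.
Round 3: A 15, C 37. C has a majority (≥27).

C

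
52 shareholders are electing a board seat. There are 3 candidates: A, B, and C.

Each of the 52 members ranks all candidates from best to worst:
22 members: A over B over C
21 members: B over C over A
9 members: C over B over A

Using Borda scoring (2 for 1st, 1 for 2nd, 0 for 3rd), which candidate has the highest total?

B

A: 22×2 + 21×0 + 9×0 = 44
B: 22×1 + 21×2 + 9×1 = 73
C: 22×0 + 21×1 + 9×2 = 39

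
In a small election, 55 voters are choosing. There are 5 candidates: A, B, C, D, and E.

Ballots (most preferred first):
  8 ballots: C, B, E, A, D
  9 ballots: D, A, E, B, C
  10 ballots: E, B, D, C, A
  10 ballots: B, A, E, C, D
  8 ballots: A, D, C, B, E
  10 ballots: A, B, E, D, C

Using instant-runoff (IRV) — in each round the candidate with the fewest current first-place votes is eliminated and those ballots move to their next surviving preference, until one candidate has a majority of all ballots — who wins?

Round 1: A 18, B 10, C 8, D 9, E 10. C eliminated.
Round 2: A 18, B 18, D 9, E 10. D eliminated.
Round 3: A 27, B 18, E 10. E eliminated.
Round 4: A 27, B 28. B has a majority (≥28).

B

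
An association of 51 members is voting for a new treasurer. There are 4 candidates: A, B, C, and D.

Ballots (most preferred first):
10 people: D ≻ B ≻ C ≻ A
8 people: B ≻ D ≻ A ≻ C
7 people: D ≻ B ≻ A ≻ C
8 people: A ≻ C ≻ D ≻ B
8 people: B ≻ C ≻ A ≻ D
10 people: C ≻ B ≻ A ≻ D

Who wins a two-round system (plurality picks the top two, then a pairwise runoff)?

Round 1 first-place votes: A 8, B 16, C 10, D 17. D and B advance.
Runoff: D is ranked above B on 25 ballots, B above D on 26.

B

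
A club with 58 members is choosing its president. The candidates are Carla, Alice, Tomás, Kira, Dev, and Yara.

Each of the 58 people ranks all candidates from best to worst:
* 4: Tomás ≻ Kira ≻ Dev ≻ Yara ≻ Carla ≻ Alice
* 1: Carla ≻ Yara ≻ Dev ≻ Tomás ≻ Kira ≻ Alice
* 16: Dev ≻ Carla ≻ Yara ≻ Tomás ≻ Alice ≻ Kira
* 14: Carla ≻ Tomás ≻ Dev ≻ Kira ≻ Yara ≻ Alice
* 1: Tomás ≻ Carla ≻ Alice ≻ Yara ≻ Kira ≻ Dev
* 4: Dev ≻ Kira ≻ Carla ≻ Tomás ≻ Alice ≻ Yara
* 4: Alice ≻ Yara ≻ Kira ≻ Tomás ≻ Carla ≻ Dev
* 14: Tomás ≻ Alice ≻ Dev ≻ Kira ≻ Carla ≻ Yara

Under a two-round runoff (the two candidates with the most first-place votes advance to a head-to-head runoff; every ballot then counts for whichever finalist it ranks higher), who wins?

Tomás

Round 1 first-place votes: Carla 15, Alice 4, Tomás 19, Kira 0, Dev 20, Yara 0. Dev and Tomás advance.
Runoff: Dev is ranked above Tomás on 21 ballots, Tomás above Dev on 37.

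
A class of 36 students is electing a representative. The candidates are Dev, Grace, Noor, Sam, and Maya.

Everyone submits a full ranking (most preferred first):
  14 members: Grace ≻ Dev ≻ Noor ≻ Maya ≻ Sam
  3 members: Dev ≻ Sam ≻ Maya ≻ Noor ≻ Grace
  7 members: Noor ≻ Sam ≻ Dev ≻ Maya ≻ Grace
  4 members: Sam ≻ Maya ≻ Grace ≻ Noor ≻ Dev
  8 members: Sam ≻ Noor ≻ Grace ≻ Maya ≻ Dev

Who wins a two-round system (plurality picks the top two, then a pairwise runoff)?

Sam

Round 1 first-place votes: Dev 3, Grace 14, Noor 7, Sam 12, Maya 0. Grace and Sam advance.
Runoff: Grace is ranked above Sam on 14 ballots, Sam above Grace on 22.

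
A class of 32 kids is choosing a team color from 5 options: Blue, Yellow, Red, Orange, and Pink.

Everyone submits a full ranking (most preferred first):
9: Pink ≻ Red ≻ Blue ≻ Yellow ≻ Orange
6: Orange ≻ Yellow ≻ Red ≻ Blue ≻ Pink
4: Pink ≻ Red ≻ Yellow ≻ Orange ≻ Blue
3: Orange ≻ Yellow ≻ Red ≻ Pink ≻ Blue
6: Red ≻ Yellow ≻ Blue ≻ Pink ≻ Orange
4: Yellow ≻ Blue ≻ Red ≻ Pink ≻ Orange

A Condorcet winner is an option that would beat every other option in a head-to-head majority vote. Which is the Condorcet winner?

Red vs Blue: 28–4
Red vs Yellow: 19–13
Red vs Orange: 23–9
Red vs Pink: 19–13
Red beats every other option.

Red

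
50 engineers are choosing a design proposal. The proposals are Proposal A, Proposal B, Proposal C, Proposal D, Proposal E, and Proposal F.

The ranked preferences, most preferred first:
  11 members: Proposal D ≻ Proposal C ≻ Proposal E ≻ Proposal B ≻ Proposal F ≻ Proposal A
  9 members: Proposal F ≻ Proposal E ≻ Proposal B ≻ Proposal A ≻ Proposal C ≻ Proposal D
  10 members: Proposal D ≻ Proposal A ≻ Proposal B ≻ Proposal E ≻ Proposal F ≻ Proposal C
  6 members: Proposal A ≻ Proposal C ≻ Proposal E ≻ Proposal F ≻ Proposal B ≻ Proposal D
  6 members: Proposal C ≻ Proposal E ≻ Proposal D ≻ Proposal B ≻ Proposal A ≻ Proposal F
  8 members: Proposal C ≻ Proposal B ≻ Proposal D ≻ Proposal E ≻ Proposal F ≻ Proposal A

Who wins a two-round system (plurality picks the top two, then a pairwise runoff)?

Proposal C

Round 1 first-place votes: Proposal A 6, Proposal B 0, Proposal C 14, Proposal D 21, Proposal E 0, Proposal F 9. Proposal D and Proposal C advance.
Runoff: Proposal D is ranked above Proposal C on 21 ballots, Proposal C above Proposal D on 29.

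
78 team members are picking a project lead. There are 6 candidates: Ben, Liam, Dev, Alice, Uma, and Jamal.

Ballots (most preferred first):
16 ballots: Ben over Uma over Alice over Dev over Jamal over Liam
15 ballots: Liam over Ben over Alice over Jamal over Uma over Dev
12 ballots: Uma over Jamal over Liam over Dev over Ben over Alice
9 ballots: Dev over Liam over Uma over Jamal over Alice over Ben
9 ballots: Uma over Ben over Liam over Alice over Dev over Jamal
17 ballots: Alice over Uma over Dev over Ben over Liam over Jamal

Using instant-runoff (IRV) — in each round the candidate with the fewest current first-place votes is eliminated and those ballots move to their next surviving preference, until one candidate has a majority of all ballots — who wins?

Round 1: Ben 16, Liam 15, Dev 9, Alice 17, Uma 21, Jamal 0. Jamal eliminated.
Round 2: Ben 16, Liam 15, Dev 9, Alice 17, Uma 21. Dev eliminated.
Round 3: Ben 16, Liam 24, Alice 17, Uma 21. Ben eliminated.
Round 4: Liam 24, Alice 17, Uma 37. Alice eliminated.
Round 5: Liam 24, Uma 54. Uma has a majority (≥40).

Uma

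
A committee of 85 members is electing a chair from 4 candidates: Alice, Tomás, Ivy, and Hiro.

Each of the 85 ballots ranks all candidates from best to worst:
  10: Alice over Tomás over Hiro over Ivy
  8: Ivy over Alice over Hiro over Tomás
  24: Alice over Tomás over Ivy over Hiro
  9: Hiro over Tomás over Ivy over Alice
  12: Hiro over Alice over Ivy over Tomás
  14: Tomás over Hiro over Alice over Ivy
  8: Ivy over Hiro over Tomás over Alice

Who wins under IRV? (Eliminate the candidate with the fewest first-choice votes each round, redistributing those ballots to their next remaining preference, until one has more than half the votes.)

Hiro

Round 1: Alice 34, Tomás 14, Ivy 16, Hiro 21. Tomás eliminated.
Round 2: Alice 34, Ivy 16, Hiro 35. Ivy eliminated.
Round 3: Alice 42, Hiro 43. Hiro has a majority (≥43).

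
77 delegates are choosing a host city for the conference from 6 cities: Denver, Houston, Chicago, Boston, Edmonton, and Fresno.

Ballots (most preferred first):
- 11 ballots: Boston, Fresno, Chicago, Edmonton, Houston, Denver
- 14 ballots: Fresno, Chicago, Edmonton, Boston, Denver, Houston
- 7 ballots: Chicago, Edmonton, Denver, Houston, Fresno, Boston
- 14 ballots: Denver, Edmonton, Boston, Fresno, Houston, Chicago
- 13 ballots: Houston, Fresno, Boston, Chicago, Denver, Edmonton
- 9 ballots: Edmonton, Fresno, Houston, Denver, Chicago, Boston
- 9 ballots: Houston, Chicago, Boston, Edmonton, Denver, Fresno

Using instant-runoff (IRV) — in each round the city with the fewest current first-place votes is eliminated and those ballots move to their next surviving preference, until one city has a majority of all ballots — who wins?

Edmonton

Round 1: Denver 14, Houston 22, Chicago 7, Boston 11, Edmonton 9, Fresno 14. Chicago eliminated.
Round 2: Denver 14, Houston 22, Boston 11, Edmonton 16, Fresno 14. Boston eliminated.
Round 3: Denver 14, Houston 22, Edmonton 16, Fresno 25. Denver eliminated.
Round 4: Houston 22, Edmonton 30, Fresno 25. Houston eliminated.
Round 5: Edmonton 39, Fresno 38. Edmonton has a majority (≥39).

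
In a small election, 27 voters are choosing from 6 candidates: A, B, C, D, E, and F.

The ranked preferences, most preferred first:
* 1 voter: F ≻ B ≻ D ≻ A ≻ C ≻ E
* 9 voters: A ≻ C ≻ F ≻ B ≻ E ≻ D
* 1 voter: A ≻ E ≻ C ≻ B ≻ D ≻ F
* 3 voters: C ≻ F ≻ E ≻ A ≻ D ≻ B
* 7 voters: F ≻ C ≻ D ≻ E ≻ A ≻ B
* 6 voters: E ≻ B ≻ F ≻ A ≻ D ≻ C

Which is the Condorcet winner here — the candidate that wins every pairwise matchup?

F

F vs A: 17–10
F vs B: 20–7
F vs C: 14–13
F vs D: 26–1
F vs E: 20–7
F beats every other candidate.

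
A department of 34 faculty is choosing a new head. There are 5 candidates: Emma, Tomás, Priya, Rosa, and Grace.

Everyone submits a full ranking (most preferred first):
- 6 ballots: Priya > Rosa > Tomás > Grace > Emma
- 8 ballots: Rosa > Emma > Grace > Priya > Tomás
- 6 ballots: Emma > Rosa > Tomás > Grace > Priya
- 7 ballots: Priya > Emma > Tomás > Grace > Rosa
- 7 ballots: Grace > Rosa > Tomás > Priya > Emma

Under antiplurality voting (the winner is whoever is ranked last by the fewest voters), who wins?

Grace

Last-place votes: Emma 13, Tomás 8, Priya 6, Rosa 7, Grace 0.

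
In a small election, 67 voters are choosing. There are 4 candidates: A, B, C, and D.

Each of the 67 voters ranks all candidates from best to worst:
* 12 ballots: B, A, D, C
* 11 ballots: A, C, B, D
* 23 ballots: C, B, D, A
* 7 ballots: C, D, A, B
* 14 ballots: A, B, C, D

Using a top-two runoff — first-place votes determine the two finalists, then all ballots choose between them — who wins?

Round 1 first-place votes: A 25, B 12, C 30, D 0. C and A advance.
Runoff: C is ranked above A on 30 ballots, A above C on 37.

A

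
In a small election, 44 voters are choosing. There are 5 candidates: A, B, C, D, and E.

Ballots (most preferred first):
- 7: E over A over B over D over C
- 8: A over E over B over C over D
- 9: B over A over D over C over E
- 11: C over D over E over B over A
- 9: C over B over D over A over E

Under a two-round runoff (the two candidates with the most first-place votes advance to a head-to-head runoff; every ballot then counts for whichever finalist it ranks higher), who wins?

B

Round 1 first-place votes: A 8, B 9, C 20, D 0, E 7. C and B advance.
Runoff: C is ranked above B on 20 ballots, B above C on 24.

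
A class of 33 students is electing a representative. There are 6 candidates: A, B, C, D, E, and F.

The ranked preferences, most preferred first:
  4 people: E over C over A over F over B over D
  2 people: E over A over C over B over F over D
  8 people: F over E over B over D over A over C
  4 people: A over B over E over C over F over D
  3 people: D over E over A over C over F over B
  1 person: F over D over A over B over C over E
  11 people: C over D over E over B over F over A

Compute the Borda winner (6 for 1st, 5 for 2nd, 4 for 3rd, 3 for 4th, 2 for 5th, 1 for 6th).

E

A: 4×4 + 2×5 + 8×2 + 4×6 + 3×4 + 1×4 + 11×1 = 93
B: 4×2 + 2×3 + 8×4 + 4×5 + 3×1 + 1×3 + 11×3 = 105
C: 4×5 + 2×4 + 8×1 + 4×3 + 3×3 + 1×2 + 11×6 = 125
D: 4×1 + 2×1 + 8×3 + 4×1 + 3×6 + 1×5 + 11×5 = 112
E: 4×6 + 2×6 + 8×5 + 4×4 + 3×5 + 1×1 + 11×4 = 152
F: 4×3 + 2×2 + 8×6 + 4×2 + 3×2 + 1×6 + 11×2 = 106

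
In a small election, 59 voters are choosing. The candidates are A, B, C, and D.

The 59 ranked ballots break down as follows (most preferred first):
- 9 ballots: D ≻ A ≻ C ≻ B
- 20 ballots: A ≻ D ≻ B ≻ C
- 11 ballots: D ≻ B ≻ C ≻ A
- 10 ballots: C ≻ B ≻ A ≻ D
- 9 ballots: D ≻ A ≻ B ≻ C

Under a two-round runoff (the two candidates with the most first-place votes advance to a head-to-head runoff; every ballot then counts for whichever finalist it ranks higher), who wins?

A

Round 1 first-place votes: A 20, B 0, C 10, D 29. D and A advance.
Runoff: D is ranked above A on 29 ballots, A above D on 30.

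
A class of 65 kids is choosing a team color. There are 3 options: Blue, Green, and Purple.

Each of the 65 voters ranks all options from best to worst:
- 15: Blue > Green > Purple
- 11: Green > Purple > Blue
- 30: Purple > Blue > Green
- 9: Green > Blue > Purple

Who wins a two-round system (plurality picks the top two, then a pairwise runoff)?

Green

Round 1 first-place votes: Blue 15, Green 20, Purple 30. Purple and Green advance.
Runoff: Purple is ranked above Green on 30 ballots, Green above Purple on 35.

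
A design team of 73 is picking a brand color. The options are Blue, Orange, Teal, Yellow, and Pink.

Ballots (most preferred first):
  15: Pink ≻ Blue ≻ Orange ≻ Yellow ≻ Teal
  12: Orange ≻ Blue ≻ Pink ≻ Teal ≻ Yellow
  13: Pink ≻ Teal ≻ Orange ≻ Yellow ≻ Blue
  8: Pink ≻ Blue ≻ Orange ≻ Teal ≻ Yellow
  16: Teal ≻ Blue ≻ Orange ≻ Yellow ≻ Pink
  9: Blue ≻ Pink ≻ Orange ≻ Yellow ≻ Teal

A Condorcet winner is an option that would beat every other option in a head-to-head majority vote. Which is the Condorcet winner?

Blue

Blue vs Orange: 48–25
Blue vs Teal: 44–29
Blue vs Yellow: 60–13
Blue vs Pink: 37–36
Blue beats every other option.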